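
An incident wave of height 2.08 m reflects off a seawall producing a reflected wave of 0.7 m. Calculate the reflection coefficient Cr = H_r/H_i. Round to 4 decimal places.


Cr = H_r / H_i
Cr = 0.7 / 2.08
Cr = 0.3365

0.3365


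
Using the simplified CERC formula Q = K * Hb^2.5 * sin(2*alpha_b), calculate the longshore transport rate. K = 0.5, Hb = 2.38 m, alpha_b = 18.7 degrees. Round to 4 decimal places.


Q = K * Hb^2.5 * sin(2 * alpha_b)
Hb^2.5 = 2.38^2.5 = 8.738611
sin(2 * 18.7) = sin(37.4) = 0.607376
Q = 0.5 * 8.738611 * 0.607376
Q = 2.6538 m^3/s

2.6538


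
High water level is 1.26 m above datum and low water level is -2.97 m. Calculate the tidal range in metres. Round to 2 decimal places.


Tidal range = High water - Low water
Tidal range = 1.26 - (-2.97)
Tidal range = 4.23 m

4.23


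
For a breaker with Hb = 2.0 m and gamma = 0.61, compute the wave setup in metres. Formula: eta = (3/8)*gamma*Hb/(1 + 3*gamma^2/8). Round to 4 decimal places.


eta = (3/8) * gamma * Hb / (1 + 3*gamma^2/8)
Numerator = (3/8) * 0.61 * 2.0 = 0.457500
Denominator = 1 + 3*0.61^2/8 = 1 + 0.139538 = 1.139538
eta = 0.457500 / 1.139538
eta = 0.4015 m

0.4015


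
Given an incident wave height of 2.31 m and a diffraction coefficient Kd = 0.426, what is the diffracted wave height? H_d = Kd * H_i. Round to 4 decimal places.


H_d = Kd * H_i
H_d = 0.426 * 2.31
H_d = 0.9841 m

0.9841


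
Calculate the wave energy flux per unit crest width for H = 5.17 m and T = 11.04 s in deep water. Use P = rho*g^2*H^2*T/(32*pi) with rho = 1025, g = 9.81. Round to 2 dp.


P = rho * g^2 * H^2 * T / (32 * pi)
P = 1025 * 9.81^2 * 5.17^2 * 11.04 / (32 * pi)
P = 1025 * 96.2361 * 26.7289 * 11.04 / 100.53096
P = 289542.41 W/m

289542.41


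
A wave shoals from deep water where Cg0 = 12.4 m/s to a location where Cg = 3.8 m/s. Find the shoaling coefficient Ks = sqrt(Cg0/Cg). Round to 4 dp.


Ks = sqrt(Cg0 / Cg)
Ks = sqrt(12.4 / 3.8)
Ks = sqrt(3.2632)
Ks = 1.8064

1.8064


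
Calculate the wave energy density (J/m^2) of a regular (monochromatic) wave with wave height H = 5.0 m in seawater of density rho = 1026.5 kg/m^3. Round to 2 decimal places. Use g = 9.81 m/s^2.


E = (1/8) * rho * g * H^2
E = (1/8) * 1026.5 * 9.81 * 5.0^2
E = 0.125 * 1026.5 * 9.81 * 25.0000
E = 31468.64 J/m^2

31468.64


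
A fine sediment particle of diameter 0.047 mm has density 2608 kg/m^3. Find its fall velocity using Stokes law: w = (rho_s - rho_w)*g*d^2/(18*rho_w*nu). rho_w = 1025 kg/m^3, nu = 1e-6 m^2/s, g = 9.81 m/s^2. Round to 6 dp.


w = (rho_s - rho_w) * g * d^2 / (18 * rho_w * nu)
d = 0.047 mm = 0.000047 m
rho_s - rho_w = 2608 - 1025 = 1583
Numerator = 1583 * 9.81 * (0.000047)^2 = 0.000034304069
Denominator = 18 * 1025 * 1e-6 = 0.018450
w = 0.001859 m/s

0.001859


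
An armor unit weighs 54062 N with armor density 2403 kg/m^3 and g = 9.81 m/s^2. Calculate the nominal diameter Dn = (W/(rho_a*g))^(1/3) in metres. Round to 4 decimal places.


V = W / (rho_a * g)
V = 54062 / (2403 * 9.81)
V = 54062 / 23573.43
V = 2.293345 m^3
Dn = V^(1/3) = 2.293345^(1/3)
Dn = 1.3187 m

1.3187


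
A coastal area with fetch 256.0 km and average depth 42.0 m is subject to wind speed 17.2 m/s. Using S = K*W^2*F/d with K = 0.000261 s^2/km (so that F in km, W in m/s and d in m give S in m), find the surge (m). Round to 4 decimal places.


S = K * W^2 * F / d
W^2 = 17.2^2 = 295.84
S = 0.000261 * 295.84 * 256.0 / 42.0
Numerator = 0.000261 * 295.84 * 256.0 = 19.766845
S = 19.766845 / 42.0 = 0.4706 m

0.4706


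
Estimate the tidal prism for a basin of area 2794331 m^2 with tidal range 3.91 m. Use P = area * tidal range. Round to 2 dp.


Tidal prism = Area * Tidal range
P = 2794331 * 3.91
P = 10925834.21 m^3

10925834.21


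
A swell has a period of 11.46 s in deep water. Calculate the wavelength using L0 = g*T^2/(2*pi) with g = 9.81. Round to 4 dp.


L0 = g * T^2 / (2 * pi)
L0 = 9.81 * 11.46^2 / (2 * pi)
L0 = 9.81 * 131.3316 / 6.28319
L0 = 1288.3630 / 6.28319
L0 = 205.0493 m

205.0493


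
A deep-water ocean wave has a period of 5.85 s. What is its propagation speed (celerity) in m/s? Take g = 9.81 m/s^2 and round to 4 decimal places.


We use the deep-water celerity formula:
C = g * T / (2 * pi)
C = 9.81 * 5.85 / (2 * 3.14159...)
C = 57.388500 / 6.283185
C = 9.1337 m/s

9.1337


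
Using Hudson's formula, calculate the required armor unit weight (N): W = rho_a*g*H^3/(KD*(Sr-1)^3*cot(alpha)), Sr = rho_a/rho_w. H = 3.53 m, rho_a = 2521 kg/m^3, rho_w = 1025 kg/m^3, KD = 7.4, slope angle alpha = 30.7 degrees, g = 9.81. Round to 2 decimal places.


Sr = rho_a / rho_w = 2521 / 1025 = 2.459512
(Sr - 1) = 1.459512
(Sr - 1)^3 = 3.109018
cot(30.7) = 1 / tan(30.7) = 1 / 0.593757 = 1.684192
Numerator = 2521 * 9.81 * 3.53^3 = 1087842.3681
Denominator = 7.4 * 3.109018 * 1.684192 = 38.747750
W = 1087842.3681 / 38.747750
W = 28074.98 N

28074.98


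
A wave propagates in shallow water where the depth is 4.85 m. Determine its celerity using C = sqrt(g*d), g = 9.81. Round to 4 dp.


Using the shallow-water approximation:
C = sqrt(g * d) = sqrt(9.81 * 4.85)
C = sqrt(47.5785)
C = 6.8977 m/s

6.8977


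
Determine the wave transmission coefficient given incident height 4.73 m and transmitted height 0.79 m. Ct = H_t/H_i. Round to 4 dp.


Ct = H_t / H_i
Ct = 0.79 / 4.73
Ct = 0.1670

0.1670


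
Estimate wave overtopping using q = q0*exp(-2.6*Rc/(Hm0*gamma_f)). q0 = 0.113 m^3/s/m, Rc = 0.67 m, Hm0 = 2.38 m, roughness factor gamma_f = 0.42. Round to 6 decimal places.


q = q0 * exp(-2.6 * Rc / (Hm0 * gamma_f))
Exponent = -2.6 * 0.67 / (2.38 * 0.42)
= -2.6 * 0.67 / 0.9996
= -1.742697
exp(-1.742697) = 0.175048
q = 0.113 * 0.175048
q = 0.019780 m^3/s/m

0.019780


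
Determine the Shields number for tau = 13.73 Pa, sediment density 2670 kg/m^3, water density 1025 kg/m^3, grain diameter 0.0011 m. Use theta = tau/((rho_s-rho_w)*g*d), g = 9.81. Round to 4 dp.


theta = tau / ((rho_s - rho_w) * g * d)
rho_s - rho_w = 2670 - 1025 = 1645
Denominator = 1645 * 9.81 * 0.0011 = 17.751195
theta = 13.73 / 17.751195
theta = 0.7735

0.7735


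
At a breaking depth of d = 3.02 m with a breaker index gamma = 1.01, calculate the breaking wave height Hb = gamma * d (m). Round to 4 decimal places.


Hb = gamma * d
Hb = 1.01 * 3.02
Hb = 3.0502 m

3.0502


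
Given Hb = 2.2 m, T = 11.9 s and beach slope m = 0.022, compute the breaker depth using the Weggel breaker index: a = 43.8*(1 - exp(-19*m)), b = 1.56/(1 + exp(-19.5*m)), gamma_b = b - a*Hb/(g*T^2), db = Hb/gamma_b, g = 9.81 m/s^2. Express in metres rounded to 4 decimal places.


a = 43.8 * (1 - exp(-19 * m))
exp(-19 * 0.022) = exp(-0.4180) = 0.658362
a = 43.8 * (1 - 0.658362) = 14.963734
b = 1.56 / (1 + exp(-19.5 * m))
exp(-19.5 * 0.022) = exp(-0.4290) = 0.651160
b = 1.56 / (1 + 0.651160) = 0.944790
Hb / (g * T^2) = 2.2 / (9.81 * 11.9^2) = 2.2 / 1389.1941 = 0.00158365
gamma_b = b - a * Hb/(g*T^2) = 0.944790 - 14.963734 * 0.00158365 = 0.921093
db = Hb / gamma_b = 2.2 / 0.921093
db = 2.3885 m

2.3885


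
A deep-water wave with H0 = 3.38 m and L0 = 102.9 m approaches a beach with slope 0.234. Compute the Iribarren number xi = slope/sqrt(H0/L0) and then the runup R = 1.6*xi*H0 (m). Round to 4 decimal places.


xi = slope / sqrt(H0/L0)
H0/L0 = 3.38/102.9 = 0.032847
sqrt(0.032847) = 0.181239
xi = 0.234 / 0.181239 = 1.291116
R = 1.6 * xi * H0 = 1.6 * 1.291116 * 3.38
R = 6.9824 m

6.9824


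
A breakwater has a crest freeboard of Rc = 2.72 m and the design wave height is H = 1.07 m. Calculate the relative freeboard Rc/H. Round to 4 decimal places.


Relative freeboard = Rc / H
= 2.72 / 1.07
= 2.5421

2.5421


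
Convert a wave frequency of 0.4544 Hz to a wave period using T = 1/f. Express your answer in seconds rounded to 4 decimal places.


T = 1 / f
T = 1 / 0.4544
T = 2.2007 s

2.2007


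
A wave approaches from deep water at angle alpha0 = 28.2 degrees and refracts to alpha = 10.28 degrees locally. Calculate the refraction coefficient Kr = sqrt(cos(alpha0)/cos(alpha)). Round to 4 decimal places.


Kr = sqrt(cos(alpha0) / cos(alpha))
cos(28.2) = 0.881303
cos(10.28) = 0.983947
Kr = sqrt(0.881303 / 0.983947)
Kr = sqrt(0.895681)
Kr = 0.9464

0.9464


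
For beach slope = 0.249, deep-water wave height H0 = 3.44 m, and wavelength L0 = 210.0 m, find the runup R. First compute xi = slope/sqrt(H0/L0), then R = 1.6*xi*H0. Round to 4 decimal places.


xi = slope / sqrt(H0/L0)
H0/L0 = 3.44/210.0 = 0.016381
sqrt(0.016381) = 0.127988
xi = 0.249 / 0.127988 = 1.945493
R = 1.6 * xi * H0 = 1.6 * 1.945493 * 3.44
R = 10.7080 m

10.7080


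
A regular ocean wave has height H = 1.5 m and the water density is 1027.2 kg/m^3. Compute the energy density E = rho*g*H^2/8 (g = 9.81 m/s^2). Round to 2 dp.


E = (1/8) * rho * g * H^2
E = (1/8) * 1027.2 * 9.81 * 1.5^2
E = 0.125 * 1027.2 * 9.81 * 2.2500
E = 2834.11 J/m^2

2834.11


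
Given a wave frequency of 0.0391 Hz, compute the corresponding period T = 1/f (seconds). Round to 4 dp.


T = 1 / f
T = 1 / 0.0391
T = 25.5754 s

25.5754


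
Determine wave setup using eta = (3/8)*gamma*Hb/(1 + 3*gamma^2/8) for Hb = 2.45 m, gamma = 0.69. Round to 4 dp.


eta = (3/8) * gamma * Hb / (1 + 3*gamma^2/8)
Numerator = (3/8) * 0.69 * 2.45 = 0.633938
Denominator = 1 + 3*0.69^2/8 = 1 + 0.178538 = 1.178538
eta = 0.633938 / 1.178538
eta = 0.5379 m

0.5379


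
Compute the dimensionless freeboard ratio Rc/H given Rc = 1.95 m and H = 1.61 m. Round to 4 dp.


Relative freeboard = Rc / H
= 1.95 / 1.61
= 1.2112

1.2112


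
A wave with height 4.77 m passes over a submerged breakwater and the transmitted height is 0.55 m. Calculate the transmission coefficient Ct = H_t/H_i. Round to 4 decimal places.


Ct = H_t / H_i
Ct = 0.55 / 4.77
Ct = 0.1153

0.1153


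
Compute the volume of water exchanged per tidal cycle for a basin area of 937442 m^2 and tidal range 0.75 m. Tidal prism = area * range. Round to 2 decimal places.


Tidal prism = Area * Tidal range
P = 937442 * 0.75
P = 703081.50 m^3

703081.50


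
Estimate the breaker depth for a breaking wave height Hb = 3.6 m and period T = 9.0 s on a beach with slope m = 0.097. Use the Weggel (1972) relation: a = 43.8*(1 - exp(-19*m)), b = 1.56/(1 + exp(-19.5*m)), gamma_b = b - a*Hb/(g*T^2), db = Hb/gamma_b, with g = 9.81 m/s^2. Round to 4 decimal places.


a = 43.8 * (1 - exp(-19 * m))
exp(-19 * 0.097) = exp(-1.8430) = 0.158342
a = 43.8 * (1 - 0.158342) = 36.864634
b = 1.56 / (1 + exp(-19.5 * m))
exp(-19.5 * 0.097) = exp(-1.8915) = 0.150845
b = 1.56 / (1 + 0.150845) = 1.355525
Hb / (g * T^2) = 3.6 / (9.81 * 9.0^2) = 3.6 / 794.6100 = 0.00453052
gamma_b = b - a * Hb/(g*T^2) = 1.355525 - 36.864634 * 0.00453052 = 1.188509
db = Hb / gamma_b = 3.6 / 1.188509
db = 3.0290 m

3.0290


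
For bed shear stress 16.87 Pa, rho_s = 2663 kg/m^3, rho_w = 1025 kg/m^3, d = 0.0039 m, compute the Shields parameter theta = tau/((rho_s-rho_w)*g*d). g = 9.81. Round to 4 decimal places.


theta = tau / ((rho_s - rho_w) * g * d)
rho_s - rho_w = 2663 - 1025 = 1638
Denominator = 1638 * 9.81 * 0.0039 = 62.668242
theta = 16.87 / 62.668242
theta = 0.2692

0.2692


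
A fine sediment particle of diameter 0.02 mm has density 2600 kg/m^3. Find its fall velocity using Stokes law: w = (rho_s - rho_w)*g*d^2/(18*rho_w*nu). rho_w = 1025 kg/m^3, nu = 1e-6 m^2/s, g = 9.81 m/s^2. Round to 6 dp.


w = (rho_s - rho_w) * g * d^2 / (18 * rho_w * nu)
d = 0.02 mm = 0.000020 m
rho_s - rho_w = 2600 - 1025 = 1575
Numerator = 1575 * 9.81 * (0.000020)^2 = 0.000006180300
Denominator = 18 * 1025 * 1e-6 = 0.018450
w = 0.000335 m/s

0.000335


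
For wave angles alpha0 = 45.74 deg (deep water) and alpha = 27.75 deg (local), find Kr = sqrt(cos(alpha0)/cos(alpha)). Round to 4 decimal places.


Kr = sqrt(cos(alpha0) / cos(alpha))
cos(45.74) = 0.697915
cos(27.75) = 0.884988
Kr = sqrt(0.697915 / 0.884988)
Kr = sqrt(0.788616)
Kr = 0.8880

0.8880


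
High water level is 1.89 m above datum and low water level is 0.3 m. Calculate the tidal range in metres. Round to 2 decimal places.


Tidal range = High water - Low water
Tidal range = 1.89 - (0.3)
Tidal range = 1.59 m

1.59


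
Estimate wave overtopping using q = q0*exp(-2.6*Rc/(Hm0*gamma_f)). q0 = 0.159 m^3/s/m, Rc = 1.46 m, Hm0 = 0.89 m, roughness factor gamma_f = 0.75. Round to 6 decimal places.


q = q0 * exp(-2.6 * Rc / (Hm0 * gamma_f))
Exponent = -2.6 * 1.46 / (0.89 * 0.75)
= -2.6 * 1.46 / 0.6675
= -5.686891
exp(-5.686891) = 0.003390
q = 0.159 * 0.003390
q = 0.000539 m^3/s/m

0.000539


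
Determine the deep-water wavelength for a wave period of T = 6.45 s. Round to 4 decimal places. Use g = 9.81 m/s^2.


L0 = g * T^2 / (2 * pi)
L0 = 9.81 * 6.45^2 / (2 * pi)
L0 = 9.81 * 41.6025 / 6.28319
L0 = 408.1205 / 6.28319
L0 = 64.9544 m

64.9544


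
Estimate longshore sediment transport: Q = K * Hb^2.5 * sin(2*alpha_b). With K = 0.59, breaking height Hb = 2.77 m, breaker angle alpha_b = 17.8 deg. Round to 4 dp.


Q = K * Hb^2.5 * sin(2 * alpha_b)
Hb^2.5 = 2.77^2.5 = 12.770251
sin(2 * 17.8) = sin(35.6) = 0.582123
Q = 0.59 * 12.770251 * 0.582123
Q = 4.3860 m^3/s

4.3860


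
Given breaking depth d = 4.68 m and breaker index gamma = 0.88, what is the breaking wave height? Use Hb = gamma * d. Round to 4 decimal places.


Hb = gamma * d
Hb = 0.88 * 4.68
Hb = 4.1184 m

4.1184


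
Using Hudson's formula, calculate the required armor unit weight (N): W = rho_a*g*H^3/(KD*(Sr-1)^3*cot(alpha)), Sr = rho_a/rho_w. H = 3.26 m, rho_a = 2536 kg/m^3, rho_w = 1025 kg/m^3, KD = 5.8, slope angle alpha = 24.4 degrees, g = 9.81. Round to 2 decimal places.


Sr = rho_a / rho_w = 2536 / 1025 = 2.474146
(Sr - 1) = 1.474146
(Sr - 1)^3 = 3.203478
cot(24.4) = 1 / tan(24.4) = 1 / 0.453620 = 2.204488
Numerator = 2536 * 9.81 * 3.26^3 = 861928.1343
Denominator = 5.8 * 3.203478 * 2.204488 = 40.959768
W = 861928.1343 / 40.959768
W = 21043.29 N

21043.29


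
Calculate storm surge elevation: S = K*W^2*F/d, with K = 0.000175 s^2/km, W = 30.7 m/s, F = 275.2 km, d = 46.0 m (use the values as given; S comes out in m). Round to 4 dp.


S = K * W^2 * F / d
W^2 = 30.7^2 = 942.49
S = 0.000175 * 942.49 * 275.2 / 46.0
Numerator = 0.000175 * 942.49 * 275.2 = 45.390318
S = 45.390318 / 46.0 = 0.9867 m

0.9867


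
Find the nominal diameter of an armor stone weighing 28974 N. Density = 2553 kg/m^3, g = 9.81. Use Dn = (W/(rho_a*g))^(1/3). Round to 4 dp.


V = W / (rho_a * g)
V = 28974 / (2553 * 9.81)
V = 28974 / 25044.93
V = 1.156881 m^3
Dn = V^(1/3) = 1.156881^(1/3)
Dn = 1.0498 m

1.0498


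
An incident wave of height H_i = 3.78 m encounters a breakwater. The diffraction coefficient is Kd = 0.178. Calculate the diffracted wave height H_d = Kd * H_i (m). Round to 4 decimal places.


H_d = Kd * H_i
H_d = 0.178 * 3.78
H_d = 0.6728 m

0.6728


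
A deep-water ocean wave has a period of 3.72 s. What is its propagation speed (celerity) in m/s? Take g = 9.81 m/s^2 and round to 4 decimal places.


We use the deep-water celerity formula:
C = g * T / (2 * pi)
C = 9.81 * 3.72 / (2 * 3.14159...)
C = 36.493200 / 6.283185
C = 5.8081 m/s

5.8081


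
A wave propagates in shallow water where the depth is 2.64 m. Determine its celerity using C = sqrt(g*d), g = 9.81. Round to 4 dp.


Using the shallow-water approximation:
C = sqrt(g * d) = sqrt(9.81 * 2.64)
C = sqrt(25.8984)
C = 5.0890 m/s

5.0890


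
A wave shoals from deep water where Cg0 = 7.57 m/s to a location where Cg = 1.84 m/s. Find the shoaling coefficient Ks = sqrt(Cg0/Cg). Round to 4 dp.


Ks = sqrt(Cg0 / Cg)
Ks = sqrt(7.57 / 1.84)
Ks = sqrt(4.1141)
Ks = 2.0283

2.0283


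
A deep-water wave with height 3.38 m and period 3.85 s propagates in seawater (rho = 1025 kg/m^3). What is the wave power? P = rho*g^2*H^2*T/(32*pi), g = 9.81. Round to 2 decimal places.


P = rho * g^2 * H^2 * T / (32 * pi)
P = 1025 * 9.81^2 * 3.38^2 * 3.85 / (32 * pi)
P = 1025 * 96.2361 * 11.4244 * 3.85 / 100.53096
P = 43157.49 W/m

43157.49


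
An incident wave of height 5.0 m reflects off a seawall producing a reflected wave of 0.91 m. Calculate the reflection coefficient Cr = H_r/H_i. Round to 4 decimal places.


Cr = H_r / H_i
Cr = 0.91 / 5.0
Cr = 0.1820

0.1820


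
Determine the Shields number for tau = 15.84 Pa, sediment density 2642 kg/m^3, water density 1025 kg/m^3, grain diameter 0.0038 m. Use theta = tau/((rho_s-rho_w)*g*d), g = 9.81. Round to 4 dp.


theta = tau / ((rho_s - rho_w) * g * d)
rho_s - rho_w = 2642 - 1025 = 1617
Denominator = 1617 * 9.81 * 0.0038 = 60.278526
theta = 15.84 / 60.278526
theta = 0.2628

0.2628


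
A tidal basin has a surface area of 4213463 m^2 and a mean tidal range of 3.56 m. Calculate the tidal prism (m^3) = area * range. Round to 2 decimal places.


Tidal prism = Area * Tidal range
P = 4213463 * 3.56
P = 14999928.28 m^3

14999928.28


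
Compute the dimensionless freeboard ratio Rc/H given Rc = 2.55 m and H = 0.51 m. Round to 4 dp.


Relative freeboard = Rc / H
= 2.55 / 0.51
= 5.0000

5.0000


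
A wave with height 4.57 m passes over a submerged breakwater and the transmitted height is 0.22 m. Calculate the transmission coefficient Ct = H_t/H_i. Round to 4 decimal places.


Ct = H_t / H_i
Ct = 0.22 / 4.57
Ct = 0.0481

0.0481


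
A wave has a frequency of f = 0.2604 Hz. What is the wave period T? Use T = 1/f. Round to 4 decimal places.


T = 1 / f
T = 1 / 0.2604
T = 3.8402 s

3.8402


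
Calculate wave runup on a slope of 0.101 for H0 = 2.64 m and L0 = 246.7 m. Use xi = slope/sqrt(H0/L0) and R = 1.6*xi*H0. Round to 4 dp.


xi = slope / sqrt(H0/L0)
H0/L0 = 2.64/246.7 = 0.010701
sqrt(0.010701) = 0.103447
xi = 0.101 / 0.103447 = 0.976347
R = 1.6 * xi * H0 = 1.6 * 0.976347 * 2.64
R = 4.1241 m

4.1241


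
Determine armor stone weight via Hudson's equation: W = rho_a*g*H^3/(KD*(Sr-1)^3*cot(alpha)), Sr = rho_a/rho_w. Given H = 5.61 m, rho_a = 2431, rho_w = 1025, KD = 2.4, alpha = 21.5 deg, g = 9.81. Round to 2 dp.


Sr = rho_a / rho_w = 2431 / 1025 = 2.371707
(Sr - 1) = 1.371707
(Sr - 1)^3 = 2.580978
cot(21.5) = 1 / tan(21.5) = 1 / 0.393910 = 2.538648
Numerator = 2431 * 9.81 * 5.61^3 = 4210586.0763
Denominator = 2.4 * 2.580978 * 2.538648 = 15.725269
W = 4210586.0763 / 15.725269
W = 267759.24 N

267759.24


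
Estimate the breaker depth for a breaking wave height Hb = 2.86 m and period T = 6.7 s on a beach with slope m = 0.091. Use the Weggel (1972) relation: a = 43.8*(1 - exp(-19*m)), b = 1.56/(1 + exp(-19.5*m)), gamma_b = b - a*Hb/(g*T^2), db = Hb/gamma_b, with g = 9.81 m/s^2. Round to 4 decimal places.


a = 43.8 * (1 - exp(-19 * m))
exp(-19 * 0.091) = exp(-1.7290) = 0.177462
a = 43.8 * (1 - 0.177462) = 36.027174
b = 1.56 / (1 + exp(-19.5 * m))
exp(-19.5 * 0.091) = exp(-1.7745) = 0.169568
b = 1.56 / (1 + 0.169568) = 1.333826
Hb / (g * T^2) = 2.86 / (9.81 * 6.7^2) = 2.86 / 440.3709 = 0.00649453
gamma_b = b - a * Hb/(g*T^2) = 1.333826 - 36.027174 * 0.00649453 = 1.099846
db = Hb / gamma_b = 2.86 / 1.099846
db = 2.6004 m

2.6004


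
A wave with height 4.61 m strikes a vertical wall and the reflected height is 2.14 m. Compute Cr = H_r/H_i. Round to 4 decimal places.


Cr = H_r / H_i
Cr = 2.14 / 4.61
Cr = 0.4642

0.4642


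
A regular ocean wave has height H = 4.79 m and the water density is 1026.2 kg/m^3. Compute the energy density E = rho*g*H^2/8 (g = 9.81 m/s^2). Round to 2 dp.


E = (1/8) * rho * g * H^2
E = (1/8) * 1026.2 * 9.81 * 4.79^2
E = 0.125 * 1026.2 * 9.81 * 22.9441
E = 28872.34 J/m^2

28872.34


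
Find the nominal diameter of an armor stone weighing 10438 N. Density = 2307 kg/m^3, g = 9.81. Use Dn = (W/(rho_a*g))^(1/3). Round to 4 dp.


V = W / (rho_a * g)
V = 10438 / (2307 * 9.81)
V = 10438 / 22631.67
V = 0.461212 m^3
Dn = V^(1/3) = 0.461212^(1/3)
Dn = 0.7726 m

0.7726


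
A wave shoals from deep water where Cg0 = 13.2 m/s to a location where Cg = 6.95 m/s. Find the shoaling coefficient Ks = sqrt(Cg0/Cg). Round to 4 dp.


Ks = sqrt(Cg0 / Cg)
Ks = sqrt(13.2 / 6.95)
Ks = sqrt(1.8993)
Ks = 1.3781

1.3781


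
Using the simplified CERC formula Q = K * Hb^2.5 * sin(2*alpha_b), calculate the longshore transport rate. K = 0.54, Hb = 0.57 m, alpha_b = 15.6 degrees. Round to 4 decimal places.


Q = K * Hb^2.5 * sin(2 * alpha_b)
Hb^2.5 = 0.57^2.5 = 0.245294
sin(2 * 15.6) = sin(31.2) = 0.518027
Q = 0.54 * 0.245294 * 0.518027
Q = 0.0686 m^3/s

0.0686


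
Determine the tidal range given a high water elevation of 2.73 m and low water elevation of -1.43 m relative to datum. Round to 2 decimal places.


Tidal range = High water - Low water
Tidal range = 2.73 - (-1.43)
Tidal range = 4.16 m

4.16


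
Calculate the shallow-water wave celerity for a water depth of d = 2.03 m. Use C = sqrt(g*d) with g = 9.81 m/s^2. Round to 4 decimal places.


Using the shallow-water approximation:
C = sqrt(g * d) = sqrt(9.81 * 2.03)
C = sqrt(19.9143)
C = 4.4625 m/s

4.4625


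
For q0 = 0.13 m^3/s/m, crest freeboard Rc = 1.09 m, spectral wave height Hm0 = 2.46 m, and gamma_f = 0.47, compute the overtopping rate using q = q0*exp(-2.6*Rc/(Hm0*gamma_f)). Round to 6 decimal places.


q = q0 * exp(-2.6 * Rc / (Hm0 * gamma_f))
Exponent = -2.6 * 1.09 / (2.46 * 0.47)
= -2.6 * 1.09 / 1.1562
= -2.451133
exp(-2.451133) = 0.086196
q = 0.13 * 0.086196
q = 0.011205 m^3/s/m

0.011205


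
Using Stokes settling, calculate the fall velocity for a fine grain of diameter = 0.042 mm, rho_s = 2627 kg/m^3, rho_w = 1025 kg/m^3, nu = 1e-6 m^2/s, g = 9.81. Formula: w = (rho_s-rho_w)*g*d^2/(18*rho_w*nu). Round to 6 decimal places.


w = (rho_s - rho_w) * g * d^2 / (18 * rho_w * nu)
d = 0.042 mm = 0.000042 m
rho_s - rho_w = 2627 - 1025 = 1602
Numerator = 1602 * 9.81 * (0.000042)^2 = 0.000027722354
Denominator = 18 * 1025 * 1e-6 = 0.018450
w = 0.001503 m/s

0.001503


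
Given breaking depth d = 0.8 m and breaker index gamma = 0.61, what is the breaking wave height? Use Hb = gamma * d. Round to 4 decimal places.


Hb = gamma * d
Hb = 0.61 * 0.8
Hb = 0.4880 m

0.4880


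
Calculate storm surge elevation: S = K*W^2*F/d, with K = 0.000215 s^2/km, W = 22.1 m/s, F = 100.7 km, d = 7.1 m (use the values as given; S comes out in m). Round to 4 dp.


S = K * W^2 * F / d
W^2 = 22.1^2 = 488.41
S = 0.000215 * 488.41 * 100.7 / 7.1
Numerator = 0.000215 * 488.41 * 100.7 = 10.574321
S = 10.574321 / 7.1 = 1.4893 m

1.4893


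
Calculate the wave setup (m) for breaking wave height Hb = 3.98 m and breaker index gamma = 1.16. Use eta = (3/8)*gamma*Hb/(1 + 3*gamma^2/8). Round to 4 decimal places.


eta = (3/8) * gamma * Hb / (1 + 3*gamma^2/8)
Numerator = (3/8) * 1.16 * 3.98 = 1.731300
Denominator = 1 + 3*1.16^2/8 = 1 + 0.504600 = 1.504600
eta = 1.731300 / 1.504600
eta = 1.1507 m

1.1507


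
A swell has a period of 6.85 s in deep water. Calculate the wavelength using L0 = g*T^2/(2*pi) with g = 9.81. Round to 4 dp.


L0 = g * T^2 / (2 * pi)
L0 = 9.81 * 6.85^2 / (2 * pi)
L0 = 9.81 * 46.9225 / 6.28319
L0 = 460.3097 / 6.28319
L0 = 73.2606 m

73.2606


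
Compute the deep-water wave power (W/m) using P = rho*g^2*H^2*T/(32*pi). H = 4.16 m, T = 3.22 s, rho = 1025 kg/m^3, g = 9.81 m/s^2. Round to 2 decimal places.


P = rho * g^2 * H^2 * T / (32 * pi)
P = 1025 * 9.81^2 * 4.16^2 * 3.22 / (32 * pi)
P = 1025 * 96.2361 * 17.3056 * 3.22 / 100.53096
P = 54676.99 W/m

54676.99


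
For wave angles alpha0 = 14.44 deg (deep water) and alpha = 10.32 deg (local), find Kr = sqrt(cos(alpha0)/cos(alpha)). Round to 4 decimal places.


Kr = sqrt(cos(alpha0) / cos(alpha))
cos(14.44) = 0.968409
cos(10.32) = 0.983823
Kr = sqrt(0.968409 / 0.983823)
Kr = sqrt(0.984333)
Kr = 0.9921

0.9921


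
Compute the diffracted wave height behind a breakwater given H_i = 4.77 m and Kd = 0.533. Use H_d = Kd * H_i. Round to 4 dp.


H_d = Kd * H_i
H_d = 0.533 * 4.77
H_d = 2.5424 m

2.5424


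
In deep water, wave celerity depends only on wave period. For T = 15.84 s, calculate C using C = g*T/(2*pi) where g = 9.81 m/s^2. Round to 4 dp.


We use the deep-water celerity formula:
C = g * T / (2 * pi)
C = 9.81 * 15.84 / (2 * 3.14159...)
C = 155.390400 / 6.283185
C = 24.7312 m/s

24.7312


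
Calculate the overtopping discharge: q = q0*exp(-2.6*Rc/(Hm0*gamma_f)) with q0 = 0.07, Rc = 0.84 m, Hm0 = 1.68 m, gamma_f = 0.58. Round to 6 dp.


q = q0 * exp(-2.6 * Rc / (Hm0 * gamma_f))
Exponent = -2.6 * 0.84 / (1.68 * 0.58)
= -2.6 * 0.84 / 0.9744
= -2.241379
exp(-2.241379) = 0.106312
q = 0.07 * 0.106312
q = 0.007442 m^3/s/m

0.007442


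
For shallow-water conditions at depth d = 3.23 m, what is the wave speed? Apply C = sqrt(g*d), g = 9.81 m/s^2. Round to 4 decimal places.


Using the shallow-water approximation:
C = sqrt(g * d) = sqrt(9.81 * 3.23)
C = sqrt(31.6863)
C = 5.6291 m/s

5.6291


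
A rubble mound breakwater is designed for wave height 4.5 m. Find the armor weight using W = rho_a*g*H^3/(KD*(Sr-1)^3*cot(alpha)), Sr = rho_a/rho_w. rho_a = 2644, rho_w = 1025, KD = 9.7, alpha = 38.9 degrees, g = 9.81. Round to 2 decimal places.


Sr = rho_a / rho_w = 2644 / 1025 = 2.579512
(Sr - 1) = 1.579512
(Sr - 1)^3 = 3.940660
cot(38.9) = 1 / tan(38.9) = 1 / 0.806898 = 1.239314
Numerator = 2644 * 9.81 * 4.5^3 = 2363567.4450
Denominator = 9.7 * 3.940660 * 1.239314 = 47.372019
W = 2363567.4450 / 47.372019
W = 49893.75 N

49893.75


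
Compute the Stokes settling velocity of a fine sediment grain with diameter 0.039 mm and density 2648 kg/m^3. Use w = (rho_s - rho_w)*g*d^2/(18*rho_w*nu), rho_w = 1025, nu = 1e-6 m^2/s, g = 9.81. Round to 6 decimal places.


w = (rho_s - rho_w) * g * d^2 / (18 * rho_w * nu)
d = 0.039 mm = 0.000039 m
rho_s - rho_w = 2648 - 1025 = 1623
Numerator = 1623 * 9.81 * (0.000039)^2 = 0.000024216799
Denominator = 18 * 1025 * 1e-6 = 0.018450
w = 0.001313 m/s

0.001313


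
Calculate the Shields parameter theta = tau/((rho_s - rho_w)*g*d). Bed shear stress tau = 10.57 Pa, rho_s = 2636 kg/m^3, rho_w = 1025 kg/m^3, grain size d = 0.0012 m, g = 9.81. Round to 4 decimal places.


theta = tau / ((rho_s - rho_w) * g * d)
rho_s - rho_w = 2636 - 1025 = 1611
Denominator = 1611 * 9.81 * 0.0012 = 18.964692
theta = 10.57 / 18.964692
theta = 0.5574

0.5574


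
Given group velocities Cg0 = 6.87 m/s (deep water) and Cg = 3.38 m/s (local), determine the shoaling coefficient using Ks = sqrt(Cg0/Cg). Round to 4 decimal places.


Ks = sqrt(Cg0 / Cg)
Ks = sqrt(6.87 / 3.38)
Ks = sqrt(2.0325)
Ks = 1.4257

1.4257


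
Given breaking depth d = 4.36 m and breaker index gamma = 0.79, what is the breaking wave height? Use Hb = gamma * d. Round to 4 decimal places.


Hb = gamma * d
Hb = 0.79 * 4.36
Hb = 3.4444 m

3.4444


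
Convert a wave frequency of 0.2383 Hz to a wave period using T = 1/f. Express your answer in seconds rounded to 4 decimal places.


T = 1 / f
T = 1 / 0.2383
T = 4.1964 s

4.1964


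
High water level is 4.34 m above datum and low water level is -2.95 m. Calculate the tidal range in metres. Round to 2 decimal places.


Tidal range = High water - Low water
Tidal range = 4.34 - (-2.95)
Tidal range = 7.29 m

7.29


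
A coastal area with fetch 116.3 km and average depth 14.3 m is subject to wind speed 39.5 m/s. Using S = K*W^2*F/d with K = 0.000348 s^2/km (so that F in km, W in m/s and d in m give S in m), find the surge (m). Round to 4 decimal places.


S = K * W^2 * F / d
W^2 = 39.5^2 = 1560.25
S = 0.000348 * 1560.25 * 116.3 / 14.3
Numerator = 0.000348 * 1560.25 * 116.3 = 63.147062
S = 63.147062 / 14.3 = 4.4159 m

4.4159


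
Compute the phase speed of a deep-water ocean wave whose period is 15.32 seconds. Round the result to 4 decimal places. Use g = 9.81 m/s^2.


We use the deep-water celerity formula:
C = g * T / (2 * pi)
C = 9.81 * 15.32 / (2 * 3.14159...)
C = 150.289200 / 6.283185
C = 23.9193 m/s

23.9193


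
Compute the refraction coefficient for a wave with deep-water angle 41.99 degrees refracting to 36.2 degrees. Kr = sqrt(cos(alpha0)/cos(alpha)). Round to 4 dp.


Kr = sqrt(cos(alpha0) / cos(alpha))
cos(41.99) = 0.743262
cos(36.2) = 0.806960
Kr = sqrt(0.743262 / 0.806960)
Kr = sqrt(0.921063)
Kr = 0.9597

0.9597


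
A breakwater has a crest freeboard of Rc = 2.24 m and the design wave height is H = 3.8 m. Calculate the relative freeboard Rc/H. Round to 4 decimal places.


Relative freeboard = Rc / H
= 2.24 / 3.8
= 0.5895

0.5895


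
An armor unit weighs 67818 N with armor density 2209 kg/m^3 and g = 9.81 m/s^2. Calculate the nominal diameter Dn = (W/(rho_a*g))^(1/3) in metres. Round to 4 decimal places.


V = W / (rho_a * g)
V = 67818 / (2209 * 9.81)
V = 67818 / 21670.29
V = 3.129538 m^3
Dn = V^(1/3) = 3.129538^(1/3)
Dn = 1.4627 m

1.4627


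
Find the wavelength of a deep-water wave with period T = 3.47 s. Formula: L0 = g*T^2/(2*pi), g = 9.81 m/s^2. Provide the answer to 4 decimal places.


L0 = g * T^2 / (2 * pi)
L0 = 9.81 * 3.47^2 / (2 * pi)
L0 = 9.81 * 12.0409 / 6.28319
L0 = 118.1212 / 6.28319
L0 = 18.7996 m

18.7996


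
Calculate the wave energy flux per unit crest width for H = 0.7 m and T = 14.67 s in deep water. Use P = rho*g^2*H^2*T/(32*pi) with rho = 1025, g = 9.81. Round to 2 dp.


P = rho * g^2 * H^2 * T / (32 * pi)
P = 1025 * 9.81^2 * 0.7^2 * 14.67 / (32 * pi)
P = 1025 * 96.2361 * 0.4900 * 14.67 / 100.53096
P = 7053.23 W/m

7053.23


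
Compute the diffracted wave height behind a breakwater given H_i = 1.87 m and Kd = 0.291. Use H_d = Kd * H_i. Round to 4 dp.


H_d = Kd * H_i
H_d = 0.291 * 1.87
H_d = 0.5442 m

0.5442


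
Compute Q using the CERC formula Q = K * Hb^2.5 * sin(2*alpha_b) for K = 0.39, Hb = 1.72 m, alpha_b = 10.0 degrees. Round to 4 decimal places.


Q = K * Hb^2.5 * sin(2 * alpha_b)
Hb^2.5 = 1.72^2.5 = 3.879905
sin(2 * 10.0) = sin(20.0) = 0.342020
Q = 0.39 * 3.879905 * 0.342020
Q = 0.5175 m^3/s

0.5175


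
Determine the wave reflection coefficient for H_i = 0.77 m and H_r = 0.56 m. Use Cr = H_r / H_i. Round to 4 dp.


Cr = H_r / H_i
Cr = 0.56 / 0.77
Cr = 0.7273

0.7273


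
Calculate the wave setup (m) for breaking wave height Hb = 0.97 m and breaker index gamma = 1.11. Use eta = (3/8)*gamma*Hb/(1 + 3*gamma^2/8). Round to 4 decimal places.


eta = (3/8) * gamma * Hb / (1 + 3*gamma^2/8)
Numerator = (3/8) * 1.11 * 0.97 = 0.403763
Denominator = 1 + 3*1.11^2/8 = 1 + 0.462038 = 1.462038
eta = 0.403763 / 1.462038
eta = 0.2762 m

0.2762


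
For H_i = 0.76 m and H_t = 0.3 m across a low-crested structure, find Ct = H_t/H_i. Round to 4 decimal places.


Ct = H_t / H_i
Ct = 0.3 / 0.76
Ct = 0.3947

0.3947


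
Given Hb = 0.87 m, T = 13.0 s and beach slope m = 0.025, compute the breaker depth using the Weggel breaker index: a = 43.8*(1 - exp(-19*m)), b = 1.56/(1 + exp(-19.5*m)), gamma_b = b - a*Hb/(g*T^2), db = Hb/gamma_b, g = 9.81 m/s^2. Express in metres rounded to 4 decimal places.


a = 43.8 * (1 - exp(-19 * m))
exp(-19 * 0.025) = exp(-0.4750) = 0.621885
a = 43.8 * (1 - 0.621885) = 16.561435
b = 1.56 / (1 + exp(-19.5 * m))
exp(-19.5 * 0.025) = exp(-0.4875) = 0.614160
b = 1.56 / (1 + 0.614160) = 0.966447
Hb / (g * T^2) = 0.87 / (9.81 * 13.0^2) = 0.87 / 1657.8900 = 0.00052476
gamma_b = b - a * Hb/(g*T^2) = 0.966447 - 16.561435 * 0.00052476 = 0.957756
db = Hb / gamma_b = 0.87 / 0.957756
db = 0.9084 m

0.9084


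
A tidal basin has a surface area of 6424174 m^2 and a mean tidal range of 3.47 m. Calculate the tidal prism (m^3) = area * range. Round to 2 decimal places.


Tidal prism = Area * Tidal range
P = 6424174 * 3.47
P = 22291883.78 m^3

22291883.78


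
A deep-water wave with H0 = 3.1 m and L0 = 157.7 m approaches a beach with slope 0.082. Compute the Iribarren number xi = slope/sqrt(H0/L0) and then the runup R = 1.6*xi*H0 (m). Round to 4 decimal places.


xi = slope / sqrt(H0/L0)
H0/L0 = 3.1/157.7 = 0.019658
sqrt(0.019658) = 0.140205
xi = 0.082 / 0.140205 = 0.584856
R = 1.6 * xi * H0 = 1.6 * 0.584856 * 3.1
R = 2.9009 m

2.9009


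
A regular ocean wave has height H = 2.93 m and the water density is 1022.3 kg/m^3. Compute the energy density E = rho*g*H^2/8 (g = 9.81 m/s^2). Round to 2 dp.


E = (1/8) * rho * g * H^2
E = (1/8) * 1022.3 * 9.81 * 2.93^2
E = 0.125 * 1022.3 * 9.81 * 8.5849
E = 10761.99 J/m^2

10761.99


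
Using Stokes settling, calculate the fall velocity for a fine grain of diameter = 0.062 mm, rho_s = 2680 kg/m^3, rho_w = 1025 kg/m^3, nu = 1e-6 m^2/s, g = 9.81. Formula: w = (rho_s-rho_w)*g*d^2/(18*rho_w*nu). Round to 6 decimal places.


w = (rho_s - rho_w) * g * d^2 / (18 * rho_w * nu)
d = 0.062 mm = 0.000062 m
rho_s - rho_w = 2680 - 1025 = 1655
Numerator = 1655 * 9.81 * (0.000062)^2 = 0.000062409454
Denominator = 18 * 1025 * 1e-6 = 0.018450
w = 0.003383 m/s

0.003383


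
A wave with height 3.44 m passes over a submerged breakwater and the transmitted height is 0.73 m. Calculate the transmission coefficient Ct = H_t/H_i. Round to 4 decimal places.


Ct = H_t / H_i
Ct = 0.73 / 3.44
Ct = 0.2122

0.2122


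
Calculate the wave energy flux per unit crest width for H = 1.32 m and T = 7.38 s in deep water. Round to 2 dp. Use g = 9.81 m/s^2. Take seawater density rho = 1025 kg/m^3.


P = rho * g^2 * H^2 * T / (32 * pi)
P = 1025 * 9.81^2 * 1.32^2 * 7.38 / (32 * pi)
P = 1025 * 96.2361 * 1.7424 * 7.38 / 100.53096
P = 12617.29 W/m

12617.29


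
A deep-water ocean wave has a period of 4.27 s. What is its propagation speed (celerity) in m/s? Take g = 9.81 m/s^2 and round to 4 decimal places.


We use the deep-water celerity formula:
C = g * T / (2 * pi)
C = 9.81 * 4.27 / (2 * 3.14159...)
C = 41.888700 / 6.283185
C = 6.6668 m/s

6.6668


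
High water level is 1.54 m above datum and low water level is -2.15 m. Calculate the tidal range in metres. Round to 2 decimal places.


Tidal range = High water - Low water
Tidal range = 1.54 - (-2.15)
Tidal range = 3.69 m

3.69


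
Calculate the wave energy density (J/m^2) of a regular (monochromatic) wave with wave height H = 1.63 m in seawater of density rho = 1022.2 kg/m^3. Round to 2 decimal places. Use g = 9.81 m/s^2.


E = (1/8) * rho * g * H^2
E = (1/8) * 1022.2 * 9.81 * 1.63^2
E = 0.125 * 1022.2 * 9.81 * 2.6569
E = 3330.35 J/m^2

3330.35


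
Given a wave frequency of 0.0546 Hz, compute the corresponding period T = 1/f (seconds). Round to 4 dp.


T = 1 / f
T = 1 / 0.0546
T = 18.3150 s

18.3150


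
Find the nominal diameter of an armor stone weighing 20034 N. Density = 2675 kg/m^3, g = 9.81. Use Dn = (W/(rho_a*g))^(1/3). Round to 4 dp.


V = W / (rho_a * g)
V = 20034 / (2675 * 9.81)
V = 20034 / 26241.75
V = 0.763440 m^3
Dn = V^(1/3) = 0.763440^(1/3)
Dn = 0.9140 m

0.9140


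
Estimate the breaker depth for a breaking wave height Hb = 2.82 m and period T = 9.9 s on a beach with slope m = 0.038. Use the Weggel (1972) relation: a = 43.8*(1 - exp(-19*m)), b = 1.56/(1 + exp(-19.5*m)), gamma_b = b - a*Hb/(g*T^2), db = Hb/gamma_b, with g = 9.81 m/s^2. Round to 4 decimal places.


a = 43.8 * (1 - exp(-19 * m))
exp(-19 * 0.038) = exp(-0.7220) = 0.485780
a = 43.8 * (1 - 0.485780) = 22.522848
b = 1.56 / (1 + exp(-19.5 * m))
exp(-19.5 * 0.038) = exp(-0.7410) = 0.476637
b = 1.56 / (1 + 0.476637) = 1.056455
Hb / (g * T^2) = 2.82 / (9.81 * 9.9^2) = 2.82 / 961.4781 = 0.00293298
gamma_b = b - a * Hb/(g*T^2) = 1.056455 - 22.522848 * 0.00293298 = 0.990395
db = Hb / gamma_b = 2.82 / 0.990395
db = 2.8473 m

2.8473


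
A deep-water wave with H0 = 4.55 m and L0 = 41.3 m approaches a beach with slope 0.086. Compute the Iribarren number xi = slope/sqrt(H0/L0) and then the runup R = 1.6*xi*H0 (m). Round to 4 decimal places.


xi = slope / sqrt(H0/L0)
H0/L0 = 4.55/41.3 = 0.110169
sqrt(0.110169) = 0.331918
xi = 0.086 / 0.331918 = 0.259100
R = 1.6 * xi * H0 = 1.6 * 0.259100 * 4.55
R = 1.8862 m

1.8862


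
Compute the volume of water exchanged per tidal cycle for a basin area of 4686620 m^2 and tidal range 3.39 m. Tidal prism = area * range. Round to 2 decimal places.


Tidal prism = Area * Tidal range
P = 4686620 * 3.39
P = 15887641.80 m^3

15887641.80


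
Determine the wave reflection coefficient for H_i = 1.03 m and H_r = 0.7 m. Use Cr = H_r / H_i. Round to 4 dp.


Cr = H_r / H_i
Cr = 0.7 / 1.03
Cr = 0.6796

0.6796


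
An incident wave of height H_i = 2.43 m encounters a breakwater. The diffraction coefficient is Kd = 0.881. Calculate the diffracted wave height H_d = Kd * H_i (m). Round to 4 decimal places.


H_d = Kd * H_i
H_d = 0.881 * 2.43
H_d = 2.1408 m

2.1408


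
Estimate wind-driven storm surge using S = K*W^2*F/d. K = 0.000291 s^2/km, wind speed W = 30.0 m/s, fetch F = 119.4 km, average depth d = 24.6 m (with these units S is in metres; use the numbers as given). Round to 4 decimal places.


S = K * W^2 * F / d
W^2 = 30.0^2 = 900.00
S = 0.000291 * 900.00 * 119.4 / 24.6
Numerator = 0.000291 * 900.00 * 119.4 = 31.270860
S = 31.270860 / 24.6 = 1.2712 m

1.2712


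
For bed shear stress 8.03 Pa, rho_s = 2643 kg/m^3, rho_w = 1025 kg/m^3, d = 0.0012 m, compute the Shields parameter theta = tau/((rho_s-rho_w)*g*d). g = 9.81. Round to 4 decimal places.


theta = tau / ((rho_s - rho_w) * g * d)
rho_s - rho_w = 2643 - 1025 = 1618
Denominator = 1618 * 9.81 * 0.0012 = 19.047096
theta = 8.03 / 19.047096
theta = 0.4216

0.4216


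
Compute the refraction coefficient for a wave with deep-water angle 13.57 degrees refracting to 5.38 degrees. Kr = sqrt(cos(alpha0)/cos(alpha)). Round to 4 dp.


Kr = sqrt(cos(alpha0) / cos(alpha))
cos(13.57) = 0.972084
cos(5.38) = 0.995595
Kr = sqrt(0.972084 / 0.995595)
Kr = sqrt(0.976385)
Kr = 0.9881

0.9881


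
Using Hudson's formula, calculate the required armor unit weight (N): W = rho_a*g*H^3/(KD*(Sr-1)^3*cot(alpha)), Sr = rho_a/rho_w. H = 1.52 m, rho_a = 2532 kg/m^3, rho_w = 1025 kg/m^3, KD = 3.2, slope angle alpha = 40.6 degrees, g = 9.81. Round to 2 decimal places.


Sr = rho_a / rho_w = 2532 / 1025 = 2.470244
(Sr - 1) = 1.470244
(Sr - 1)^3 = 3.178104
cot(40.6) = 1 / tan(40.6) = 1 / 0.857104 = 1.166720
Numerator = 2532 * 9.81 * 1.52^3 = 87229.5180
Denominator = 3.2 * 3.178104 * 1.166720 = 11.865466
W = 87229.5180 / 11.865466
W = 7351.55 N

7351.55


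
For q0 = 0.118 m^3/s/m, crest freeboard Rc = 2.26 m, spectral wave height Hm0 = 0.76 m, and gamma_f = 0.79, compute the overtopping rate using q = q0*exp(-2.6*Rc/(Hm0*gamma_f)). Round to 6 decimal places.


q = q0 * exp(-2.6 * Rc / (Hm0 * gamma_f))
Exponent = -2.6 * 2.26 / (0.76 * 0.79)
= -2.6 * 2.26 / 0.6004
= -9.786809
exp(-9.786809) = 0.000056
q = 0.118 * 0.000056
q = 0.000007 m^3/s/m

0.000007


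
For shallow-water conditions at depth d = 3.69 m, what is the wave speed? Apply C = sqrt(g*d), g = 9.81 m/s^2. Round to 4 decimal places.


Using the shallow-water approximation:
C = sqrt(g * d) = sqrt(9.81 * 3.69)
C = sqrt(36.1989)
C = 6.0166 m/s

6.0166


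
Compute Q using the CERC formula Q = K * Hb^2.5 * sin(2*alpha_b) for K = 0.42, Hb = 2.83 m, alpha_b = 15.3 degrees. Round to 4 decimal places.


Q = K * Hb^2.5 * sin(2 * alpha_b)
Hb^2.5 = 2.83^2.5 = 13.473055
sin(2 * 15.3) = sin(30.6) = 0.509041
Q = 0.42 * 13.473055 * 0.509041
Q = 2.8805 m^3/s

2.8805


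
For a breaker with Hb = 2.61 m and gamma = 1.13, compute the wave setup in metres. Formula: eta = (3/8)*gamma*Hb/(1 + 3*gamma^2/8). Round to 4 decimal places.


eta = (3/8) * gamma * Hb / (1 + 3*gamma^2/8)
Numerator = (3/8) * 1.13 * 2.61 = 1.105987
Denominator = 1 + 3*1.13^2/8 = 1 + 0.478838 = 1.478838
eta = 1.105987 / 1.478838
eta = 0.7479 m

0.7479


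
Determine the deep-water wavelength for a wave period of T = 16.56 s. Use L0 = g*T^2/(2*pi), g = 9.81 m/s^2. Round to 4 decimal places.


L0 = g * T^2 / (2 * pi)
L0 = 9.81 * 16.56^2 / (2 * pi)
L0 = 9.81 * 274.2336 / 6.28319
L0 = 2690.2316 / 6.28319
L0 = 428.1637 m

428.1637


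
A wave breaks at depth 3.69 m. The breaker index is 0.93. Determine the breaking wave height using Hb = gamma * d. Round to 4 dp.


Hb = gamma * d
Hb = 0.93 * 3.69
Hb = 3.4317 m

3.4317


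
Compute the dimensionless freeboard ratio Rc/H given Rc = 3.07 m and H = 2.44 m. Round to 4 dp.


Relative freeboard = Rc / H
= 3.07 / 2.44
= 1.2582

1.2582
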